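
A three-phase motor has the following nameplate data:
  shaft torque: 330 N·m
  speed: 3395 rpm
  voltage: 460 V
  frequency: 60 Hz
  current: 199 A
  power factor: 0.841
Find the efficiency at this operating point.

88.0 %

ω = 2π × 3395/60 = 355.5 rad/s; P_out = τω = 330 × 355.5 = 117315 W
P_in = √3·V_L·I_L·cosφ = 1.732 × 460 × 199 × 0.841 = 133338 W
η = P_out / P_in = 117315 / 133338 = 0.880 = 88.0%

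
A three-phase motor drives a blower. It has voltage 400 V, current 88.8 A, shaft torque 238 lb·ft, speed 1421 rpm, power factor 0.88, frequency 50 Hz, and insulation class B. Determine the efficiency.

τ = 238 lb·ft × 1.356 = 322.7 N·m
ω = 2π × 1421/60 = 148.8 rad/s; P_out = τω = 322.7 × 148.8 = 48018 W
P_in = √3·V_L·I_L·cosφ = 1.732 × 400 × 88.8 × 0.88 = 54138 W
η = P_out / P_in = 48018 / 54138 = 0.887 = 88.7%

88.7 %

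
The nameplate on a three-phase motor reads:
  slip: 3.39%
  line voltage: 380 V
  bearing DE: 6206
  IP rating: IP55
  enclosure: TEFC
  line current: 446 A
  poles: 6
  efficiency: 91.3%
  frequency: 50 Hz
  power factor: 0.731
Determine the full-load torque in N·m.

1940 N·m

P_in = √3·V·I·cosφ = 1.732 × 380 × 446 × 0.731 = 214577 W
P_out = η·P_in = 0.913 × 214577 = 195909 W
n_s = 120×50/6 = 1000 rpm; n = 1000×(1−0.0339) = 966 rpm
ω = 2π×966/60 = 101.2 rad/s
τ = P_out/ω = 195909/101.2 = 1940 N·m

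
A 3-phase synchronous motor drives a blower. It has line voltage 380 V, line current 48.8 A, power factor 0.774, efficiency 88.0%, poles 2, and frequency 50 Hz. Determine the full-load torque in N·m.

69.6 N·m

P_in = √3·V·I·cosφ = 1.732 × 380 × 48.8 × 0.774 = 24859 W
P_out = η·P_in = 0.88 × 24859 = 21876 W
n = n_s = 120×50/2 = 3000 rpm (synchronous)
ω = 2π×3000/60 = 314.2 rad/s
τ = P_out/ω = 21876/314.2 = 69.6 N·m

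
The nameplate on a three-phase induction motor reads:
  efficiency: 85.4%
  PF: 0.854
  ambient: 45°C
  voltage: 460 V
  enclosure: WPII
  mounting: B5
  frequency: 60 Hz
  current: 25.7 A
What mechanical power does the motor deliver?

P_in = √3·V·I·cosφ = 1.732 × 460 × 25.7 × 0.854 = 17486 W
P_out = η·P_in = 0.854 × 17486 = 14933 W

14.9 kW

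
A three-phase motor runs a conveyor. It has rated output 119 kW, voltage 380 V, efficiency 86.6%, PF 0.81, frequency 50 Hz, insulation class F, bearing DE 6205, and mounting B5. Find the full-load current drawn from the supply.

P_out = 119 kW = 119000 W
P_in = P_out / η = 119000 / 0.866 = 137413 W
I_L = P_in / (√3·V_L·cosφ) = 137413 / (1.732 × 380 × 0.81) = 258 A

258 A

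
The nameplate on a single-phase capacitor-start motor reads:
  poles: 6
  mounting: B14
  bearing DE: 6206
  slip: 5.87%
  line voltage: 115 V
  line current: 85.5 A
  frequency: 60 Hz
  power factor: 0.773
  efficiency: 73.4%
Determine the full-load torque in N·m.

P_in = V·I·cosφ = 115 × 85.5 × 0.773 = 7601 W
P_out = η·P_in = 0.734 × 7601 = 5579 W
n_s = 120×60/6 = 1200 rpm; n = 1200×(1−0.0587) = 1130 rpm
ω = 2π×1130/60 = 118.3 rad/s
τ = P_out/ω = 5579/118.3 = 47.2 N·m

47.2 N·m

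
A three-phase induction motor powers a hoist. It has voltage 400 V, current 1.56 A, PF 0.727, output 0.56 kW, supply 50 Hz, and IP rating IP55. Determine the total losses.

P_in = √3·V·I·cosφ = 1.732×400×1.56×0.727 = 786 W
P_out = 560 W
Losses = P_in − P_out = 786 − 560 = 226 W

226 W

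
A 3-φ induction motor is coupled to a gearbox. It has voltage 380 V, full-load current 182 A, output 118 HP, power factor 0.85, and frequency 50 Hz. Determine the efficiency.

86.5 %

P_out = 118 × 746 = 88028 W
P_in = √3·V_L·I_L·cosφ = 1.732 × 380 × 182 × 0.85 = 101817 W
η = P_out / P_in = 88028 / 101817 = 0.865 = 86.5%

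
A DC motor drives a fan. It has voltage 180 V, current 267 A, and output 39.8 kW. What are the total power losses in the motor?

P_in = V·I = 180×267 = 48060 W
P_out = 39800 W
Losses = P_in − P_out = 48060 − 39800 = 8260 W

8260 W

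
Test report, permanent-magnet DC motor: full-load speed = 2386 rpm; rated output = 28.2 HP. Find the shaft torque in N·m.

84.2 N·m

P_out = 28.2 × 746 = 21037 W
ω = 2π × 2386/60 = 249.9 rad/s
τ = P_out/ω = 21037/249.9 = 84.2 N·m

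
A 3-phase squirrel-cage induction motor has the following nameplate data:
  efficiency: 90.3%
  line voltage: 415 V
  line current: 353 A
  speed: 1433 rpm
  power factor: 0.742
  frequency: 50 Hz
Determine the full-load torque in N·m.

1130 N·m

P_in = √3·V·I·cosφ = 1.732 × 415 × 353 × 0.742 = 188267 W
P_out = η·P_in = 0.903 × 188267 = 170005 W
n = 1433 rpm
ω = 2π×1433/60 = 150.1 rad/s
τ = P_out/ω = 170005/150.1 = 1130 N·m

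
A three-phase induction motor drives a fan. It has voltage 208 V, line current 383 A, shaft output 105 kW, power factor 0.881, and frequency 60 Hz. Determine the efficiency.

P_out = 105 kW = 105000 W
P_in = √3·V_L·I_L·cosφ = 1.732 × 208 × 383 × 0.881 = 121559 W
η = P_out / P_in = 105000 / 121559 = 0.864 = 86.4%

86.4 %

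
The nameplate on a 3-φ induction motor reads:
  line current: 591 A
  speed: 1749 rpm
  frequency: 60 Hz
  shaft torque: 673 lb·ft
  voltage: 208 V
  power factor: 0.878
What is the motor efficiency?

89.4 %

τ = 673 lb·ft × 1.356 = 912.6 N·m
ω = 2π × 1749/60 = 183.2 rad/s; P_out = τω = 912.6 × 183.2 = 167188 W
P_in = √3·V_L·I_L·cosφ = 1.732 × 208 × 591 × 0.878 = 186936 W
η = P_out / P_in = 167188 / 186936 = 0.894 = 89.4%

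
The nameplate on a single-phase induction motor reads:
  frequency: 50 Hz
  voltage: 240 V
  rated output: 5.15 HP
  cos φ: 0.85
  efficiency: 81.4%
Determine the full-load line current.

P_out = 5.15 × 746 = 3842 W
P_in = P_out / η = 3842 / 0.814 = 4720 W
I = P_in / (V·cosφ) = 4720 / (240 × 0.85) = 23.1 A

23.1 A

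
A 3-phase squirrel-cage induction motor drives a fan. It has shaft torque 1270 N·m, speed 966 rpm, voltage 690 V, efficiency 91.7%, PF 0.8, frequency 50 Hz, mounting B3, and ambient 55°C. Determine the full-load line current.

ω = 2π×966/60 = 101.2 rad/s; P_out = τω = 1270 × 101.2 = 128524 W
P_in = P_out / η = 128524 / 0.917 = 140157 W
I_L = P_in / (√3·V_L·cosφ) = 140157 / (1.732 × 690 × 0.8) = 147 A

147 A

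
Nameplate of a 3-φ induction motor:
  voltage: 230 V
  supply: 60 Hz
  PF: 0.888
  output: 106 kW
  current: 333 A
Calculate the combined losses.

11800 W

P_in = √3·V·I·cosφ = 1.732×230×333×0.888 = 117797 W
P_out = 106000 W
Losses = P_in − P_out = 117797 − 106000 = 11797 W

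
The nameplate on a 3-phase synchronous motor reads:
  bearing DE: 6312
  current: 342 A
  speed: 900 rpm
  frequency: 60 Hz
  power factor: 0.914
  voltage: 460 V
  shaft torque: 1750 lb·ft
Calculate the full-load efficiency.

τ = 1750 lb·ft × 1.356 = 2373 N·m
ω = 2π × 900/60 = 94.25 rad/s; P_out = τω = 2373 × 94.25 = 223655 W
P_in = √3·V_L·I_L·cosφ = 1.732 × 460 × 342 × 0.914 = 249045 W
η = P_out / P_in = 223655 / 249045 = 0.898 = 89.8%

89.8 %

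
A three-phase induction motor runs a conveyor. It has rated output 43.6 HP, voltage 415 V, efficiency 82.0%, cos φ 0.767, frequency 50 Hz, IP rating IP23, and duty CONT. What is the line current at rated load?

P_out = 43.6 × 746 = 32526 W
P_in = P_out / η = 32526 / 0.820 = 39666 W
I_L = P_in / (√3·V_L·cosφ) = 39666 / (1.732 × 415 × 0.767) = 71.9 A

71.9 A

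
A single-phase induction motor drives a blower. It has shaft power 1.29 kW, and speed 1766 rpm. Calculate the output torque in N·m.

6.98 N·m

ω = 2π × 1766/60 = 184.9 rad/s
τ = P/ω = 1290/184.9 = 6.98 N·m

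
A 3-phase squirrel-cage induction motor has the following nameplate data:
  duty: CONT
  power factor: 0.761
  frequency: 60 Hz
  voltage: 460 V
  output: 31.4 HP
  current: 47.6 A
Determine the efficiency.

81.2 %

P_out = 31.4 × 746 = 23424 W
P_in = √3·V_L·I_L·cosφ = 1.732 × 460 × 47.6 × 0.761 = 28860 W
η = P_out / P_in = 23424 / 28860 = 0.812 = 81.2%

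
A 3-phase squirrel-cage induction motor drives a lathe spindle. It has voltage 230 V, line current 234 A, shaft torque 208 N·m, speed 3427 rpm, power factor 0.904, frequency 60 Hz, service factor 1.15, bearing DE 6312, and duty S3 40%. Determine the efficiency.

ω = 2π × 3427/60 = 358.9 rad/s; P_out = τω = 208 × 358.9 = 74651 W
P_in = √3·V_L·I_L·cosφ = 1.732 × 230 × 234 × 0.904 = 84267 W
η = P_out / P_in = 74651 / 84267 = 0.886 = 88.6%

88.6 %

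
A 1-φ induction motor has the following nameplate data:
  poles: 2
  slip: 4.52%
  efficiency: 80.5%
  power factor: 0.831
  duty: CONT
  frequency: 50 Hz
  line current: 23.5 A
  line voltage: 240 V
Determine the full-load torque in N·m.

P_in = V·I·cosφ = 240 × 23.5 × 0.831 = 4687 W
P_out = η·P_in = 0.805 × 4687 = 3773 W
n_s = 120×50/2 = 3000 rpm; n = 3000×(1−0.0452) = 2864 rpm
ω = 2π×2864/60 = 299.9 rad/s
τ = P_out/ω = 3773/299.9 = 12.6 N·m

12.6 N·m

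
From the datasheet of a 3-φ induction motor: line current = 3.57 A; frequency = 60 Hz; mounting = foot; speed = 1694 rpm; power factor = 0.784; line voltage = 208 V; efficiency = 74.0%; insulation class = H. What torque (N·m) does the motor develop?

4.21 N·m

P_in = √3·V·I·cosφ = 1.732 × 208 × 3.57 × 0.784 = 1008 W
P_out = η·P_in = 0.74 × 1008 = 746 W
n = 1694 rpm
ω = 2π×1694/60 = 177.4 rad/s
τ = P_out/ω = 746/177.4 = 4.21 N·m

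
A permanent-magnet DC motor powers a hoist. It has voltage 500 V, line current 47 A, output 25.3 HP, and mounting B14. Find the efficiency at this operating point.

80.3 %

P_out = 25.3 × 746 = 18874 W
P_in = V·I = 500 × 47 = 23500 W
η = P_out / P_in = 18874 / 23500 = 0.803 = 80.3%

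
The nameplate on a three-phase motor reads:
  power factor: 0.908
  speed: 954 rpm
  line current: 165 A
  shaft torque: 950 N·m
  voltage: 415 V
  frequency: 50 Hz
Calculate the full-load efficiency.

88.1 %

ω = 2π × 954/60 = 99.9 rad/s; P_out = τω = 950 × 99.9 = 94905 W
P_in = √3·V_L·I_L·cosφ = 1.732 × 415 × 165 × 0.908 = 107688 W
η = P_out / P_in = 94905 / 107688 = 0.881 = 88.1%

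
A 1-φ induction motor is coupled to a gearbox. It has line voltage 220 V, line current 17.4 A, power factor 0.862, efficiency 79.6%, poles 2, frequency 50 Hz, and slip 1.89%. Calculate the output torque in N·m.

8.52 N·m

P_in = V·I·cosφ = 220 × 17.4 × 0.862 = 3300 W
P_out = η·P_in = 0.796 × 3300 = 2627 W
n_s = 120×50/2 = 3000 rpm; n = 3000×(1−0.0189) = 2943 rpm
ω = 2π×2943/60 = 308.2 rad/s
τ = P_out/ω = 2627/308.2 = 8.52 N·m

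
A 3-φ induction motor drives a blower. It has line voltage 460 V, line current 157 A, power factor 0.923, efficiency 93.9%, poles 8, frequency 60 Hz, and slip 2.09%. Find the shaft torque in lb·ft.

P_in = √3·V·I·cosφ = 1.732 × 460 × 157 × 0.923 = 115453 W
P_out = η·P_in = 0.939 × 115453 = 108410 W
n_s = 120×60/8 = 900 rpm; n = 900×(1−0.0209) = 881 rpm
ω = 2π×881/60 = 92.26 rad/s
τ = P_out/ω = 108410/92.26 = 1175 N·m
In lb·ft: 1175/1.356 = 867 lb·ft

867 lb·ft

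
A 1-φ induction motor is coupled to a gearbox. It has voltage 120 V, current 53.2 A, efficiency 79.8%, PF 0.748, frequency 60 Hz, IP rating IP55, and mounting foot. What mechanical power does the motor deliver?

3.81 kW

P_in = V·I·cosφ = 120 × 53.2 × 0.748 = 4775 W
P_out = η·P_in = 0.798 × 4775 = 3810 W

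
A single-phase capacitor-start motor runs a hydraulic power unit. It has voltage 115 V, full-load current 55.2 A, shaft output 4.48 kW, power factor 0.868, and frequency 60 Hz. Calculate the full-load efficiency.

81.3 %

P_out = 4.48 kW = 4480 W
P_in = V·I·cosφ = 115 × 55.2 × 0.868 = 5510 W
η = P_out / P_in = 4480 / 5510 = 0.813 = 81.3%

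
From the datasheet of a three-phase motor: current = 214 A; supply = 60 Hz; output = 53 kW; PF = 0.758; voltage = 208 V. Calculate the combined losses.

5.44 kW

P_in = √3·V·I·cosφ = 1.732×208×214×0.758 = 58438 W
P_out = 53000 W
Losses = P_in − P_out = 58438 − 53000 = 5438 W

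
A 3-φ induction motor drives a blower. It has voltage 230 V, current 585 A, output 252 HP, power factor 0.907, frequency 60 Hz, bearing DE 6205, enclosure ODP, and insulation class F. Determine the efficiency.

P_out = 252 × 746 = 187992 W
P_in = √3·V_L·I_L·cosφ = 1.732 × 230 × 585 × 0.907 = 211368 W
η = P_out / P_in = 187992 / 211368 = 0.889 = 88.9%

88.9 %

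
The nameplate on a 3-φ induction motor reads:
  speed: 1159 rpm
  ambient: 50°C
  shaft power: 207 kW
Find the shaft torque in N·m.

ω = 2π × 1159/60 = 121.4 rad/s
τ = P/ω = 207000/121.4 = 1710 N·m

1710 N·m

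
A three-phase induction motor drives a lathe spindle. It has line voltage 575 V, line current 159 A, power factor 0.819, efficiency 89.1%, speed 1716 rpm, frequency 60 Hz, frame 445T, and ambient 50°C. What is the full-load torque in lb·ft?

P_in = √3·V·I·cosφ = 1.732 × 575 × 159 × 0.819 = 129687 W
P_out = η·P_in = 0.891 × 129687 = 115551 W
n = 1716 rpm
ω = 2π×1716/60 = 179.7 rad/s
τ = P_out/ω = 115551/179.7 = 643 N·m
In lb·ft: 643/1.356 = 474 lb·ft

474 lb·ft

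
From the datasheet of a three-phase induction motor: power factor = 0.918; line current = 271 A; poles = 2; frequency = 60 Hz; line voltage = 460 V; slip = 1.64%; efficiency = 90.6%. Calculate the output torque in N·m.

P_in = √3·V·I·cosφ = 1.732 × 460 × 271 × 0.918 = 198206 W
P_out = η·P_in = 0.906 × 198206 = 179575 W
n_s = 120×60/2 = 3600 rpm; n = 3600×(1−0.0164) = 3541 rpm
ω = 2π×3541/60 = 370.8 rad/s
τ = P_out/ω = 179575/370.8 = 484 N·m

484 N·m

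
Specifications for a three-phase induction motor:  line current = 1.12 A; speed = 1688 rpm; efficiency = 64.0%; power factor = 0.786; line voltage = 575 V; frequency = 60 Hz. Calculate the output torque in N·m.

3.17 N·m

P_in = √3·V·I·cosφ = 1.732 × 575 × 1.12 × 0.786 = 877 W
P_out = η·P_in = 0.64 × 877 = 561 W
n = 1688 rpm
ω = 2π×1688/60 = 176.8 rad/s
τ = P_out/ω = 561/176.8 = 3.17 N·m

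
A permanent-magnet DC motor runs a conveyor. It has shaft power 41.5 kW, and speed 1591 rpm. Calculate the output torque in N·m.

249 N·m

ω = 2π × 1591/60 = 166.6 rad/s
τ = P/ω = 41500/166.6 = 249 N·m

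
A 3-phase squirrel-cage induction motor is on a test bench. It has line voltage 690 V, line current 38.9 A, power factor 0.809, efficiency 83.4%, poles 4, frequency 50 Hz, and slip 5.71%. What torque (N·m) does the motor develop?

P_in = √3·V·I·cosφ = 1.732 × 690 × 38.9 × 0.809 = 37609 W
P_out = η·P_in = 0.834 × 37609 = 31366 W
n_s = 120×50/4 = 1500 rpm; n = 1500×(1−0.0571) = 1414 rpm
ω = 2π×1414/60 = 148.1 rad/s
τ = P_out/ω = 31366/148.1 = 212 N·m

212 N·m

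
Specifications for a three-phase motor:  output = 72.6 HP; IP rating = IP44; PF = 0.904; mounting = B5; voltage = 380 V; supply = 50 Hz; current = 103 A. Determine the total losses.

7120 W

P_in = √3·V·I·cosφ = 1.732×380×103×0.904 = 61283 W
P_out = 72.6×746 = 54160 W
Losses = P_in − P_out = 61283 − 54160 = 7123 W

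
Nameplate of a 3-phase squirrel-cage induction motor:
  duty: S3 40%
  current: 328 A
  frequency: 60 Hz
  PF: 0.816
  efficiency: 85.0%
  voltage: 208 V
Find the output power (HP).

P_in = √3·V·I·cosφ = 1.732 × 208 × 328 × 0.816 = 96422 W
P_out = η·P_in = 0.85 × 96422 = 81959 W
= 81959/746 = 110 HP

110 HP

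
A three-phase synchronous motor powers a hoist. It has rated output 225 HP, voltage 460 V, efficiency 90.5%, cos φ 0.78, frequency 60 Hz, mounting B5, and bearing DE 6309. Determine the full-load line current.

298 A

P_out = 225 × 746 = 167850 W
P_in = P_out / η = 167850 / 0.905 = 185470 W
I_L = P_in / (√3·V_L·cosφ) = 185470 / (1.732 × 460 × 0.78) = 298 A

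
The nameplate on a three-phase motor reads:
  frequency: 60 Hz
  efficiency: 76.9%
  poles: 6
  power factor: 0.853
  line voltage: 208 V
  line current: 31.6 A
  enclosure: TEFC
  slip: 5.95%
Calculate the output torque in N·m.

63.2 N·m

P_in = √3·V·I·cosφ = 1.732 × 208 × 31.6 × 0.853 = 9711 W
P_out = η·P_in = 0.769 × 9711 = 7468 W
n_s = 120×60/6 = 1200 rpm; n = 1200×(1−0.0595) = 1129 rpm
ω = 2π×1129/60 = 118.2 rad/s
τ = P_out/ω = 7468/118.2 = 63.2 N·m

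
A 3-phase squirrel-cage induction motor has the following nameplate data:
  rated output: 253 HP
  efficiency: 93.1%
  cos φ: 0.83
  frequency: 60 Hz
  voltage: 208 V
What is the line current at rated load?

P_out = 253 × 746 = 188738 W
P_in = P_out / η = 188738 / 0.931 = 202726 W
I_L = P_in / (√3·V_L·cosφ) = 202726 / (1.732 × 208 × 0.83) = 678 A

678 A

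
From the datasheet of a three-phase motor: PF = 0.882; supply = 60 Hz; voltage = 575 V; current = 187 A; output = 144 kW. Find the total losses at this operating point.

P_in = √3·V·I·cosφ = 1.732×575×187×0.882 = 164258 W
P_out = 144000 W
Losses = P_in − P_out = 164258 − 144000 = 20258 W

20300 W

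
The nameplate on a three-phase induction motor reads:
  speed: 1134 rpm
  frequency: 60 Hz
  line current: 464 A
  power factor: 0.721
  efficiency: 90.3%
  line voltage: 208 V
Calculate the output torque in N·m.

916 N·m

P_in = √3·V·I·cosφ = 1.732 × 208 × 464 × 0.721 = 120521 W
P_out = η·P_in = 0.903 × 120521 = 108830 W
n = 1134 rpm
ω = 2π×1134/60 = 118.8 rad/s
τ = P_out/ω = 108830/118.8 = 916 N·m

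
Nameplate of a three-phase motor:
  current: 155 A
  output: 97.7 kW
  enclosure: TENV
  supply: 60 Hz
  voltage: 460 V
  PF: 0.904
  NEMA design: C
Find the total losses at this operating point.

13900 W

P_in = √3·V·I·cosφ = 1.732×460×155×0.904 = 111636 W
P_out = 97700 W
Losses = P_in − P_out = 111636 − 97700 = 13936 W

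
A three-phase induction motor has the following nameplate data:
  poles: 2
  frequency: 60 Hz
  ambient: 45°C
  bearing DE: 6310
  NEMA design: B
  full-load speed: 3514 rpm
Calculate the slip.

2.39 %

n_s = 120f/p = 120×60/2 = 3600 rpm
s = (n_s − n)/n_s = (3600 − 3514)/3600 = 0.0239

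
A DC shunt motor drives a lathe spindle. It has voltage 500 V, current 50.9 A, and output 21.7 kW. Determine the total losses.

P_in = V·I = 500×50.9 = 25450 W
P_out = 21700 W
Losses = P_in − P_out = 25450 − 21700 = 3750 W

3.75 kW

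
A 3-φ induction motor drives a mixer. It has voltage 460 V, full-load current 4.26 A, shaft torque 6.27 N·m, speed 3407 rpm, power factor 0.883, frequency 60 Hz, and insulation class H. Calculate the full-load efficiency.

74.6 %

ω = 2π × 3407/60 = 356.8 rad/s; P_out = τω = 6.27 × 356.8 = 2237 W
P_in = √3·V_L·I_L·cosφ = 1.732 × 460 × 4.26 × 0.883 = 2997 W
η = P_out / P_in = 2237 / 2997 = 0.746 = 74.6%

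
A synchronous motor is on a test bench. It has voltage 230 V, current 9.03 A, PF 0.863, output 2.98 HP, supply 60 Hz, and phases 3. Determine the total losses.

P_in = √3·V·I·cosφ = 1.732×230×9.03×0.863 = 3104 W
P_out = 2.98×746 = 2223 W
Losses = P_in − P_out = 3104 − 2223 = 881 W

881 W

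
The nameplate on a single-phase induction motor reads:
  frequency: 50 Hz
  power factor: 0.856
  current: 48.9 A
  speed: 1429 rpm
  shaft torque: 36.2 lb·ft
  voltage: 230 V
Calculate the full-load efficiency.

τ = 36.2 lb·ft × 1.356 = 49.09 N·m
ω = 2π × 1429/60 = 149.6 rad/s; P_out = τω = 49.09 × 149.6 = 7344 W
P_in = V·I·cosφ = 230 × 48.9 × 0.856 = 9627 W
η = P_out / P_in = 7344 / 9627 = 0.763 = 76.3%

76.3 %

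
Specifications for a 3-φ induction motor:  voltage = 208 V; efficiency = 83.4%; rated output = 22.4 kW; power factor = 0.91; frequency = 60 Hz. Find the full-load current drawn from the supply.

81.9 A

P_out = 22.4 kW = 22400 W
P_in = P_out / η = 22400 / 0.834 = 26859 W
I_L = P_in / (√3·V_L·cosφ) = 26859 / (1.732 × 208 × 0.91) = 81.9 A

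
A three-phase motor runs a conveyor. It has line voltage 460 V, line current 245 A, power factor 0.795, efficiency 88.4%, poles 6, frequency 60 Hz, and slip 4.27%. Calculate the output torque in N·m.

P_in = √3·V·I·cosφ = 1.732 × 460 × 245 × 0.795 = 155181 W
P_out = η·P_in = 0.884 × 155181 = 137180 W
n_s = 120×60/6 = 1200 rpm; n = 1200×(1−0.0427) = 1149 rpm
ω = 2π×1149/60 = 120.3 rad/s
τ = P_out/ω = 137180/120.3 = 1140 N·m

1140 N·m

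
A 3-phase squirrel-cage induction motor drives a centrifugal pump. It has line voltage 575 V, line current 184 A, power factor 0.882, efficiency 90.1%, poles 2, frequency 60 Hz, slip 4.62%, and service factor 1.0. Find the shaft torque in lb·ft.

P_in = √3·V·I·cosφ = 1.732 × 575 × 184 × 0.882 = 161623 W
P_out = η·P_in = 0.901 × 161623 = 145622 W
n_s = 120×60/2 = 3600 rpm; n = 3600×(1−0.0462) = 3434 rpm
ω = 2π×3434/60 = 359.6 rad/s
τ = P_out/ω = 145622/359.6 = 405 N·m
In lb·ft: 405/1.356 = 299 lb·ft

299 lb·ft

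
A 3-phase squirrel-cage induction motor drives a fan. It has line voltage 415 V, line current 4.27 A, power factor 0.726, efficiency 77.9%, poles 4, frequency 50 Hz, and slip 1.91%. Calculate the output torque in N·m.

P_in = √3·V·I·cosφ = 1.732 × 415 × 4.27 × 0.726 = 2228 W
P_out = η·P_in = 0.779 × 2228 = 1736 W
n_s = 120×50/4 = 1500 rpm; n = 1500×(1−0.0191) = 1471 rpm
ω = 2π×1471/60 = 154 rad/s
τ = P_out/ω = 1736/154 = 11.3 N·m

11.3 N·m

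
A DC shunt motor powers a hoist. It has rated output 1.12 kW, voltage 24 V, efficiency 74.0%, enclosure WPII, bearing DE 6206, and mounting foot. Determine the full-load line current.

P_out = 1.12 kW = 1120 W
P_in = P_out / η = 1120 / 0.740 = 1514 W
I = P_in / V = 1514 / 24 = 63.1 A

63.1 A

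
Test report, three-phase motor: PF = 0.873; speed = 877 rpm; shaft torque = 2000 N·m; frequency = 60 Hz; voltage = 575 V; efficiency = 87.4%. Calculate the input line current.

ω = 2π×877/60 = 91.84 rad/s; P_out = τω = 2000 × 91.84 = 183680 W
P_in = P_out / η = 183680 / 0.874 = 210160 W
I_L = P_in / (√3·V_L·cosφ) = 210160 / (1.732 × 575 × 0.873) = 242 A

242 A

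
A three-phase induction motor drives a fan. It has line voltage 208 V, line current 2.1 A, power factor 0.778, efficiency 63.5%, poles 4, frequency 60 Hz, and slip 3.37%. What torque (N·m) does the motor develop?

P_in = √3·V·I·cosφ = 1.732 × 208 × 2.1 × 0.778 = 589 W
P_out = η·P_in = 0.635 × 589 = 374 W
n_s = 120×60/4 = 1800 rpm; n = 1800×(1−0.0337) = 1739 rpm
ω = 2π×1739/60 = 182.1 rad/s
τ = P_out/ω = 374/182.1 = 2.05 N·m

2.05 N·m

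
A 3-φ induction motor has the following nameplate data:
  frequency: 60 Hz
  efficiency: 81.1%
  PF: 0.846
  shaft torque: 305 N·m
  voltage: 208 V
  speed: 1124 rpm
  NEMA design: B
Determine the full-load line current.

ω = 2π×1124/60 = 117.7 rad/s; P_out = τω = 305 × 117.7 = 35899 W
P_in = P_out / η = 35899 / 0.811 = 44265 W
I_L = P_in / (√3·V_L·cosφ) = 44265 / (1.732 × 208 × 0.846) = 145 A

145 A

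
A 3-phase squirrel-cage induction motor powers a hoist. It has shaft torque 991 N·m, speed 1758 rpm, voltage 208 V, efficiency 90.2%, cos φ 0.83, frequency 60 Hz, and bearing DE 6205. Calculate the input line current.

ω = 2π×1758/60 = 184.1 rad/s; P_out = τω = 991 × 184.1 = 182443 W
P_in = P_out / η = 182443 / 0.902 = 202265 W
I_L = P_in / (√3·V_L·cosφ) = 202265 / (1.732 × 208 × 0.83) = 676 A

676 A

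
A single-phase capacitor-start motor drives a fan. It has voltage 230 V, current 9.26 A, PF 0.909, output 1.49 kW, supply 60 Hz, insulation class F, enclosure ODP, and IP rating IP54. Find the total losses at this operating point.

P_in = V·I·cosφ = 230×9.26×0.909 = 1936 W
P_out = 1490 W
Losses = P_in − P_out = 1936 − 1490 = 446 W

446 W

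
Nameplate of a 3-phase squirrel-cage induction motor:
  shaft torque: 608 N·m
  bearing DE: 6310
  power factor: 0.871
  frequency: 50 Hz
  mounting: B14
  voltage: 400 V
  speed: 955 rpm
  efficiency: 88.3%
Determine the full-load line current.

ω = 2π×955/60 = 100 rad/s; P_out = τω = 608 × 100 = 60800 W
P_in = P_out / η = 60800 / 0.883 = 68856 W
I_L = P_in / (√3·V_L·cosφ) = 68856 / (1.732 × 400 × 0.871) = 114 A

114 A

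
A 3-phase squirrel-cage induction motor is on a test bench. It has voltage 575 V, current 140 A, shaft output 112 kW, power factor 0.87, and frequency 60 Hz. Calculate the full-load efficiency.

P_out = 112 kW = 112000 W
P_in = √3·V_L·I_L·cosφ = 1.732 × 575 × 140 × 0.87 = 121301 W
η = P_out / P_in = 112000 / 121301 = 0.923 = 92.3%

92.3 %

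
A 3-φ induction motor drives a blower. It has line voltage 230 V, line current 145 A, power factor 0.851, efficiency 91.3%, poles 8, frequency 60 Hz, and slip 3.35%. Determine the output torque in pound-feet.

363 lb·ft

P_in = √3·V·I·cosφ = 1.732 × 230 × 145 × 0.851 = 49156 W
P_out = η·P_in = 0.913 × 49156 = 44879 W
n_s = 120×60/8 = 900 rpm; n = 900×(1−0.0335) = 870 rpm
ω = 2π×870/60 = 91.11 rad/s
τ = P_out/ω = 44879/91.11 = 492.6 N·m
In lb·ft: 492.6/1.356 = 363 lb·ft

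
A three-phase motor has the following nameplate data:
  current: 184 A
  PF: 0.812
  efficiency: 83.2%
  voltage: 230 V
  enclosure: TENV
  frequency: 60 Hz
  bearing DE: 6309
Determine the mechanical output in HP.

P_in = √3·V·I·cosφ = 1.732 × 230 × 184 × 0.812 = 59518 W
P_out = η·P_in = 0.832 × 59518 = 49519 W
= 49519/746 = 66.4 HP

66.4 HP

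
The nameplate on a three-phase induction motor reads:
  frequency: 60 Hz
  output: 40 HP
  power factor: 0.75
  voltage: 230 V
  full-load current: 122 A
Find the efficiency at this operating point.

81.9 %

P_out = 40 × 746 = 29840 W
P_in = √3·V_L·I_L·cosφ = 1.732 × 230 × 122 × 0.75 = 36450 W
η = P_out / P_in = 29840 / 36450 = 0.819 = 81.9%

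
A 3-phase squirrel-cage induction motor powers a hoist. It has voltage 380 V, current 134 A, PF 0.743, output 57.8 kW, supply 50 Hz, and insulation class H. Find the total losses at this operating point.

7730 W

P_in = √3·V·I·cosφ = 1.732×380×134×0.743 = 65528 W
P_out = 57800 W
Losses = P_in − P_out = 65528 − 57800 = 7728 W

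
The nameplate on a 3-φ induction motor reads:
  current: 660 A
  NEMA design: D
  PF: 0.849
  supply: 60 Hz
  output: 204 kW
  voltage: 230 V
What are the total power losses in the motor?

P_in = √3·V·I·cosφ = 1.732×230×660×0.849 = 223217 W
P_out = 204000 W
Losses = P_in − P_out = 223217 − 204000 = 19217 W

19.2 kW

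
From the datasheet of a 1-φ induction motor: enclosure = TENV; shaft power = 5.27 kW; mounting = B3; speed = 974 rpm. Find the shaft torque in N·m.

51.7 N·m

ω = 2π × 974/60 = 102 rad/s
τ = P/ω = 5270/102 = 51.7 N·m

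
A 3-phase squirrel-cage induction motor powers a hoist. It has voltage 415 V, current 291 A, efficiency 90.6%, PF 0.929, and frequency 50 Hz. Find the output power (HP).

P_in = √3·V·I·cosφ = 1.732 × 415 × 291 × 0.929 = 194314 W
P_out = η·P_in = 0.906 × 194314 = 176048 W
= 176048/746 = 236 HP

236 HP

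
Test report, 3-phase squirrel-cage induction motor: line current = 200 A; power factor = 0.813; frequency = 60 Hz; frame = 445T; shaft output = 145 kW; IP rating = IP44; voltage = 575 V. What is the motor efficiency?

89.5 %

P_out = 145 kW = 145000 W
P_in = √3·V_L·I_L·cosφ = 1.732 × 575 × 200 × 0.813 = 161933 W
η = P_out / P_in = 145000 / 161933 = 0.895 = 89.5%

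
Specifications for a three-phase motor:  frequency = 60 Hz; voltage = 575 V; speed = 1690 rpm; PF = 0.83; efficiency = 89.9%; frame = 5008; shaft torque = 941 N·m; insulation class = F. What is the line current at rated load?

224 A

ω = 2π×1690/60 = 177 rad/s; P_out = τω = 941 × 177 = 166557 W
P_in = P_out / η = 166557 / 0.899 = 185269 W
I_L = P_in / (√3·V_L·cosφ) = 185269 / (1.732 × 575 × 0.83) = 224 A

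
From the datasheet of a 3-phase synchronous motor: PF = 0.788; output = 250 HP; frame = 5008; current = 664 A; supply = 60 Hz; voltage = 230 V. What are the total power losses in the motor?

P_in = √3·V·I·cosφ = 1.732×230×664×0.788 = 208435 W
P_out = 250×746 = 186500 W
Losses = P_in − P_out = 208435 − 186500 = 21935 W

21900 W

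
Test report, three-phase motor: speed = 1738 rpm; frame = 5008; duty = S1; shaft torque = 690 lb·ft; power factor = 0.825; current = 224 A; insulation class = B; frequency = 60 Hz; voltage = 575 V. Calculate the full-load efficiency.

τ = 690 lb·ft × 1.356 = 935.6 N·m
ω = 2π × 1738/60 = 182 rad/s; P_out = τω = 935.6 × 182 = 170279 W
P_in = √3·V_L·I_L·cosφ = 1.732 × 575 × 224 × 0.825 = 184042 W
η = P_out / P_in = 170279 / 184042 = 0.925 = 92.5%

92.5 %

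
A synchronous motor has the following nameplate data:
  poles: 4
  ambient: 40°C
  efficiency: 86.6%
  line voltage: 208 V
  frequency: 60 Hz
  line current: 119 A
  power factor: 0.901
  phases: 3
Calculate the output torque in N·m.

P_in = √3·V·I·cosφ = 1.732 × 208 × 119 × 0.901 = 38626 W
P_out = η·P_in = 0.866 × 38626 = 33450 W
n = n_s = 120×60/4 = 1800 rpm (synchronous)
ω = 2π×1800/60 = 188.5 rad/s
τ = P_out/ω = 33450/188.5 = 177 N·m

177 N·m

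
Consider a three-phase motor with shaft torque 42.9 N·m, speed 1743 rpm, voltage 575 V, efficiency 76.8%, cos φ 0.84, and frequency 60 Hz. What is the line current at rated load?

ω = 2π×1743/60 = 182.5 rad/s; P_out = τω = 42.9 × 182.5 = 7829 W
P_in = P_out / η = 7829 / 0.768 = 10194 W
I_L = P_in / (√3·V_L·cosφ) = 10194 / (1.732 × 575 × 0.84) = 12.2 A

12.2 A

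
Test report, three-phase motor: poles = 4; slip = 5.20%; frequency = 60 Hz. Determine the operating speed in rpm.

1706 rpm

n_s = 120f/p = 120×60/4 = 1800 rpm
n = n_s(1 − s) = 1800 × (1 − 0.052) = 1706 rpm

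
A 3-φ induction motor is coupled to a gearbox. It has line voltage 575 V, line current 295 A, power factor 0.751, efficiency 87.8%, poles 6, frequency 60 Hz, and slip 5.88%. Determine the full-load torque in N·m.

P_in = √3·V·I·cosφ = 1.732 × 575 × 295 × 0.751 = 220637 W
P_out = η·P_in = 0.878 × 220637 = 193719 W
n_s = 120×60/6 = 1200 rpm; n = 1200×(1−0.0588) = 1129 rpm
ω = 2π×1129/60 = 118.2 rad/s
τ = P_out/ω = 193719/118.2 = 1640 N·m

1640 N·m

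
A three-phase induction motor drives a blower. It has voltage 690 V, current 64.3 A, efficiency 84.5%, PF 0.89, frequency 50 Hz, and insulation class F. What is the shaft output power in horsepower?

P_in = √3·V·I·cosφ = 1.732 × 690 × 64.3 × 0.89 = 68391 W
P_out = η·P_in = 0.845 × 68391 = 57790 W
= 57790/746 = 77.5 HP

77.5 HP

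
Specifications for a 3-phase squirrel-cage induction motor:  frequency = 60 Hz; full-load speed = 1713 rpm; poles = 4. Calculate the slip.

4.83 %

n_s = 120f/p = 120×60/4 = 1800 rpm
s = (n_s − n)/n_s = (1800 − 1713)/1800 = 0.0483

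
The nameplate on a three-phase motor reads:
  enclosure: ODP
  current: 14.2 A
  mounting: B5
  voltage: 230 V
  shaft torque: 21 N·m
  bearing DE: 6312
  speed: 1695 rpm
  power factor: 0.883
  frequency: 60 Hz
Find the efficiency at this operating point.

74.6 %

ω = 2π × 1695/60 = 177.5 rad/s; P_out = τω = 21 × 177.5 = 3728 W
P_in = √3·V_L·I_L·cosφ = 1.732 × 230 × 14.2 × 0.883 = 4995 W
η = P_out / P_in = 3728 / 4995 = 0.746 = 74.6%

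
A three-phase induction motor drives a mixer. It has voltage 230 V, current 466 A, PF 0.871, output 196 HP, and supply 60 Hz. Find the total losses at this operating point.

P_in = √3·V·I·cosφ = 1.732×230×466×0.871 = 161689 W
P_out = 196×746 = 146216 W
Losses = P_in − P_out = 161689 − 146216 = 15473 W

15500 W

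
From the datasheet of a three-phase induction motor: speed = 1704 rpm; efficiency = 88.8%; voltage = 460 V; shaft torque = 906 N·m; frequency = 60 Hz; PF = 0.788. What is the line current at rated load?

290 A

ω = 2π×1704/60 = 178.4 rad/s; P_out = τω = 906 × 178.4 = 161630 W
P_in = P_out / η = 161630 / 0.888 = 182016 W
I_L = P_in / (√3·V_L·cosφ) = 182016 / (1.732 × 460 × 0.788) = 290 A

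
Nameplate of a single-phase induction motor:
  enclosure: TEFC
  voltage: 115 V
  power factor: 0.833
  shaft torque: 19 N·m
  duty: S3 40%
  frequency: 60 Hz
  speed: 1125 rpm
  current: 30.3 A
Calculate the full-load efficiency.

ω = 2π × 1125/60 = 117.8 rad/s; P_out = τω = 19 × 117.8 = 2238 W
P_in = V·I·cosφ = 115 × 30.3 × 0.833 = 2903 W
η = P_out / P_in = 2238 / 2903 = 0.771 = 77.1%

77.1 %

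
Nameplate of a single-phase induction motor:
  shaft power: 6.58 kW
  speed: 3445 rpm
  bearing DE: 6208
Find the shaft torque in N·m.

ω = 2π × 3445/60 = 360.8 rad/s
τ = P/ω = 6580/360.8 = 18.2 N·m

18.2 N·m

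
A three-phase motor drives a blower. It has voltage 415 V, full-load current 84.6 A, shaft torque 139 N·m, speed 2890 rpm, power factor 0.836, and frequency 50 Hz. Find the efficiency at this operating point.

ω = 2π × 2890/60 = 302.6 rad/s; P_out = τω = 139 × 302.6 = 42061 W
P_in = √3·V_L·I_L·cosφ = 1.732 × 415 × 84.6 × 0.836 = 50836 W
η = P_out / P_in = 42061 / 50836 = 0.827 = 82.7%

82.7 %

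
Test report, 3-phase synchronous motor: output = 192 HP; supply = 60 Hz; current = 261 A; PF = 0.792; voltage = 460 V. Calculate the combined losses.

P_in = √3·V·I·cosφ = 1.732×460×261×0.792 = 164692 W
P_out = 192×746 = 143232 W
Losses = P_in − P_out = 164692 − 143232 = 21460 W

21500 W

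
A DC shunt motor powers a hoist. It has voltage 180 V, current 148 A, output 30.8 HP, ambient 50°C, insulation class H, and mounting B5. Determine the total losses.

P_in = V·I = 180×148 = 26640 W
P_out = 30.8×746 = 22977 W
Losses = P_in − P_out = 26640 − 22977 = 3663 W

3660 W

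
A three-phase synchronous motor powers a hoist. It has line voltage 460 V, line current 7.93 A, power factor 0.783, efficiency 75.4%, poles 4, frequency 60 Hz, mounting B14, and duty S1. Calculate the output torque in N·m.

P_in = √3·V·I·cosφ = 1.732 × 460 × 7.93 × 0.783 = 4947 W
P_out = η·P_in = 0.754 × 4947 = 3730 W
n = n_s = 120×60/4 = 1800 rpm (synchronous)
ω = 2π×1800/60 = 188.5 rad/s
τ = P_out/ω = 3730/188.5 = 19.8 N·m

19.8 N·m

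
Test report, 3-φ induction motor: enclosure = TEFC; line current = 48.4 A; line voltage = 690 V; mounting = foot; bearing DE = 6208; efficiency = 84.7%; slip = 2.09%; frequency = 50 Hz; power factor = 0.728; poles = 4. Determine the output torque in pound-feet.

P_in = √3·V·I·cosφ = 1.732 × 690 × 48.4 × 0.728 = 42109 W
P_out = η·P_in = 0.847 × 42109 = 35666 W
n_s = 120×50/4 = 1500 rpm; n = 1500×(1−0.0209) = 1469 rpm
ω = 2π×1469/60 = 153.8 rad/s
τ = P_out/ω = 35666/153.8 = 231.9 N·m
In lb·ft: 231.9/1.356 = 171 lb·ft

171 lb·ft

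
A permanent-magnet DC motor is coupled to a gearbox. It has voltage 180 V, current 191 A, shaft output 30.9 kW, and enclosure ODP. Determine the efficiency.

89.9 %

P_out = 30.9 kW = 30900 W
P_in = V·I = 180 × 191 = 34380 W
η = P_out / P_in = 30900 / 34380 = 0.899 = 89.9%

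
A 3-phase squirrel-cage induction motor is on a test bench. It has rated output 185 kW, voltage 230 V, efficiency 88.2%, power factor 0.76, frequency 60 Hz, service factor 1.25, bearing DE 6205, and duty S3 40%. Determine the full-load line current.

693 A

P_out = 185 kW = 185000 W
P_in = P_out / η = 185000 / 0.882 = 209751 W
I_L = P_in / (√3·V_L·cosφ) = 209751 / (1.732 × 230 × 0.76) = 693 A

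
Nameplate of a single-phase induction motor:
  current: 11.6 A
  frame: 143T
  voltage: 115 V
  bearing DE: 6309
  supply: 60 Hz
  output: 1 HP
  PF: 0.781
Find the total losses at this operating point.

P_in = V·I·cosφ = 115×11.6×0.781 = 1042 W
P_out = 1×746 = 746 W
Losses = P_in − P_out = 1042 − 746 = 296 W

296 W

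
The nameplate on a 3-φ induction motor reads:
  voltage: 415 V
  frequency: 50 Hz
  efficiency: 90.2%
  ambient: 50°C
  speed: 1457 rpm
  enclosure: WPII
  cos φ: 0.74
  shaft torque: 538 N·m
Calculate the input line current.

ω = 2π×1457/60 = 152.6 rad/s; P_out = τω = 538 × 152.6 = 82099 W
P_in = P_out / η = 82099 / 0.902 = 91019 W
I_L = P_in / (√3·V_L·cosφ) = 91019 / (1.732 × 415 × 0.74) = 171 A

171 A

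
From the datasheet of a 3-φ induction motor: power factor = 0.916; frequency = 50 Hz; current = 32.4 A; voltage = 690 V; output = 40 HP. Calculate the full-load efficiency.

P_out = 40 × 746 = 29840 W
P_in = √3·V_L·I_L·cosφ = 1.732 × 690 × 32.4 × 0.916 = 35468 W
η = P_out / P_in = 29840 / 35468 = 0.841 = 84.1%

84.1 %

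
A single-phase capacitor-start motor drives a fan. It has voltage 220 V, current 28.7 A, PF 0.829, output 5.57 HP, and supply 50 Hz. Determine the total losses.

1080 W

P_in = V·I·cosφ = 220×28.7×0.829 = 5234 W
P_out = 5.57×746 = 4155 W
Losses = P_in − P_out = 5234 − 4155 = 1079 W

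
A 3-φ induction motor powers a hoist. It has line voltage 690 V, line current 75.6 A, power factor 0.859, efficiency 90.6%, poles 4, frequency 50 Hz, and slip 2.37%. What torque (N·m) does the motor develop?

459 N·m

P_in = √3·V·I·cosφ = 1.732 × 690 × 75.6 × 0.859 = 77609 W
P_out = η·P_in = 0.906 × 77609 = 70314 W
n_s = 120×50/4 = 1500 rpm; n = 1500×(1−0.0237) = 1464 rpm
ω = 2π×1464/60 = 153.3 rad/s
τ = P_out/ω = 70314/153.3 = 459 N·m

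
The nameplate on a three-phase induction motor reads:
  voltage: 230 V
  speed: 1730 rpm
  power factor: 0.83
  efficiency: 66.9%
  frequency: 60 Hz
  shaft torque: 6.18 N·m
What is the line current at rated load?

5.06 A

ω = 2π×1730/60 = 181.2 rad/s; P_out = τω = 6.18 × 181.2 = 1120 W
P_in = P_out / η = 1120 / 0.669 = 1674 W
I_L = P_in / (√3·V_L·cosφ) = 1674 / (1.732 × 230 × 0.83) = 5.06 A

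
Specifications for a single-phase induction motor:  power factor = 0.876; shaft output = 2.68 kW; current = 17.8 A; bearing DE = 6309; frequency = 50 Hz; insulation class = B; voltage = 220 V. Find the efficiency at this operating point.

P_out = 2.68 kW = 2680 W
P_in = V·I·cosφ = 220 × 17.8 × 0.876 = 3430 W
η = P_out / P_in = 2680 / 3430 = 0.781 = 78.1%

78.1 %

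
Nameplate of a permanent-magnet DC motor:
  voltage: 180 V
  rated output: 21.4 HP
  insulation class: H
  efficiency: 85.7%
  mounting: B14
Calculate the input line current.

103 A

P_out = 21.4 × 746 = 15964 W
P_in = P_out / η = 15964 / 0.857 = 18628 W
I = P_in / V = 18628 / 180 = 103 A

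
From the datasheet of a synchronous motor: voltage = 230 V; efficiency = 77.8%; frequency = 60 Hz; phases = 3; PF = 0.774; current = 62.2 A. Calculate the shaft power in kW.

P_in = √3·V·I·cosφ = 1.732 × 230 × 62.2 × 0.774 = 19178 W
P_out = η·P_in = 0.778 × 19178 = 14920 W

14.9 kW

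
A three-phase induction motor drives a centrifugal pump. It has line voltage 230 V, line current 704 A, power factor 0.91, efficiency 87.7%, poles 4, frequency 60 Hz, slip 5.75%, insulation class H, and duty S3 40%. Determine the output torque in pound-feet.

929 lb·ft

P_in = √3·V·I·cosφ = 1.732 × 230 × 704 × 0.91 = 255205 W
P_out = η·P_in = 0.877 × 255205 = 223815 W
n_s = 120×60/4 = 1800 rpm; n = 1800×(1−0.0575) = 1697 rpm
ω = 2π×1697/60 = 177.7 rad/s
τ = P_out/ω = 223815/177.7 = 1260 N·m
In lb·ft: 1260/1.356 = 929 lb·ft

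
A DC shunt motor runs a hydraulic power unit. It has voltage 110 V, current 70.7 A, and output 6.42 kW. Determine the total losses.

1360 W

P_in = V·I = 110×70.7 = 7777 W
P_out = 6420 W
Losses = P_in − P_out = 7777 − 6420 = 1357 W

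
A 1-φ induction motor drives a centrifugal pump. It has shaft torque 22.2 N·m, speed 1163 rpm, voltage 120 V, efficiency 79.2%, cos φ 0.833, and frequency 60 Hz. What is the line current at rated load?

ω = 2π×1163/60 = 121.8 rad/s; P_out = τω = 22.2 × 121.8 = 2704 W
P_in = P_out / η = 2704 / 0.792 = 3414 W
I = P_in / (V·cosφ) = 3414 / (120 × 0.833) = 34.2 A

34.2 A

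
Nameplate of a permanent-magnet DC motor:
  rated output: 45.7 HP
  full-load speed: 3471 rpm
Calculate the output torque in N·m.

P_out = 45.7 × 746 = 34092 W
ω = 2π × 3471/60 = 363.5 rad/s
τ = P_out/ω = 34092/363.5 = 93.8 N·m

93.8 N·m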